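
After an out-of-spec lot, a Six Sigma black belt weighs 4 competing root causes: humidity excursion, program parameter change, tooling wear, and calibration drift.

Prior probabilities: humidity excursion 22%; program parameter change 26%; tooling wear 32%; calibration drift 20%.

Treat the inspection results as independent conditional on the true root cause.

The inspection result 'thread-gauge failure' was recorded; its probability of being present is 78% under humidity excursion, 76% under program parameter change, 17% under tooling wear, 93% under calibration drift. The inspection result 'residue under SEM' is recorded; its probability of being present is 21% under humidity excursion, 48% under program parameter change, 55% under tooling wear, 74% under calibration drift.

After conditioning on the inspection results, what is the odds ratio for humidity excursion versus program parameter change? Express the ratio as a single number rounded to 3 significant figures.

Posterior odds equal prior odds times the likelihood ratio; only the two competing hypotheses matter.
  humidity excursion: 0.22 × 0.78 × 0.21 = 0.036036
  program parameter change: 0.26 × 0.76 × 0.48 = 0.094848
Odds(humidity excursion : program parameter change) = 0.036036 / 0.094848 ≈ 0.380.

0.380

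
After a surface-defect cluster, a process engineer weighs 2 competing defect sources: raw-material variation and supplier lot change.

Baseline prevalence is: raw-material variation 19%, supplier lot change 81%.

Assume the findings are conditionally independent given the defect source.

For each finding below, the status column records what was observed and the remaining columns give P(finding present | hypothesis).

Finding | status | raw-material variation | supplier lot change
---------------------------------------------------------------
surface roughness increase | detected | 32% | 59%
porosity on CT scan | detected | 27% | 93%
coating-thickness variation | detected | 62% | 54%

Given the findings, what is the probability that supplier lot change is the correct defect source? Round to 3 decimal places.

0.959

For each hypothesis, the unnormalized posterior weight is prior × product of the finding likelihoods:
  raw-material variation: 0.19 × 0.32 × 0.27 × 0.62 = 0.010178
  supplier lot change: 0.81 × 0.59 × 0.93 × 0.54 = 0.24
The unnormalized weights sum to 0.25018.
P(supplier lot change | evidence) = 0.24 / 0.25018 ≈ 0.959.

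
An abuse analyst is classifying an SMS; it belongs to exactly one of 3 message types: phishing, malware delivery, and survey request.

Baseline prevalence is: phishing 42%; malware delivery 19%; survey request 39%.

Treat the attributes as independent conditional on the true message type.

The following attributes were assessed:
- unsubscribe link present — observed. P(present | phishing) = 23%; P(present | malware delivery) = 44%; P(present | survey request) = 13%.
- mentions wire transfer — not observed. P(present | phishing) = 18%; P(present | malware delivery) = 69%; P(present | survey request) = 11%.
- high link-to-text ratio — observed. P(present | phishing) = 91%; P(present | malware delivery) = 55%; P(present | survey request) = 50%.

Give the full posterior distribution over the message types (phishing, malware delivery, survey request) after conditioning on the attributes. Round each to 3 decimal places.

0.662, 0.131, 0.207

For each hypothesis, the unnormalized posterior weight is prior × product of the attribute likelihoods (using 1 − P(present | H) for each absent attribute):
  phishing: 0.42 × 0.23 × (1 − 0.18) × 0.91 = 0.072083
  malware delivery: 0.19 × 0.44 × (1 − 0.69) × 0.55 = 0.014254
  survey request: 0.39 × 0.13 × (1 − 0.11) × 0.50 = 0.022562
The unnormalized weights sum to 0.1089.
P(phishing | evidence) = 0.072083 / 0.1089 ≈ 0.662
P(malware delivery | evidence) = 0.014254 / 0.1089 ≈ 0.131
P(survey request | evidence) = 0.022562 / 0.1089 ≈ 0.207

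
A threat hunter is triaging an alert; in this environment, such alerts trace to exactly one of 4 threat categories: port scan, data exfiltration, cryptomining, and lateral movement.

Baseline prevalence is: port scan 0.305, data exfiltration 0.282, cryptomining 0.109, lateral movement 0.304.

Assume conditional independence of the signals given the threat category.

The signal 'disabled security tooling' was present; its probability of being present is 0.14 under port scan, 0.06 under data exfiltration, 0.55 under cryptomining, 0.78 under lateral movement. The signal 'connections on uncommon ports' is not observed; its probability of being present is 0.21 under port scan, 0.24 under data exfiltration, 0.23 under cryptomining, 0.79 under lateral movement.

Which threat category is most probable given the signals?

For each hypothesis, the unnormalized posterior weight is prior × product of the signal likelihoods (using 1 − P(present | H) for each absent signal):
  port scan: 0.305 × 0.14 × (1 − 0.21) = 0.033733
  data exfiltration: 0.282 × 0.06 × (1 − 0.24) = 0.012859
  cryptomining: 0.109 × 0.55 × (1 − 0.23) = 0.046162
  lateral movement: 0.304 × 0.78 × (1 − 0.79) = 0.049795
Normalizing constant Z = 0.033733 + 0.012859 + 0.046162 + 0.049795 = 0.14255.
P(port scan | evidence) ≈ 0.033733 / 0.14255 ≈ 0.237
P(data exfiltration | evidence) ≈ 0.012859 / 0.14255 ≈ 0.090
P(cryptomining | evidence) ≈ 0.046162 / 0.14255 ≈ 0.324
P(lateral movement | evidence) ≈ 0.049795 / 0.14255 ≈ 0.349
The largest is 0.349, so lateral movement is most probable.

lateral movement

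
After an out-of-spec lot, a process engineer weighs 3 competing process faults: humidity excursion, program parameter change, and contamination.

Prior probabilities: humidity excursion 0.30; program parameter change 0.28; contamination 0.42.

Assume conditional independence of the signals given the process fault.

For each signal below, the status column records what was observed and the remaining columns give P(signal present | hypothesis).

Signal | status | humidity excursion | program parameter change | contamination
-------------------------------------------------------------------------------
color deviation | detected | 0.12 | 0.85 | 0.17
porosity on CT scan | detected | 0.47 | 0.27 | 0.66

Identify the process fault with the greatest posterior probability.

program parameter change

For each hypothesis, the unnormalized posterior weight is prior × product of the signal likelihoods:
  humidity excursion: 0.30 × 0.12 × 0.47 = 0.01692
  program parameter change: 0.28 × 0.85 × 0.27 = 0.06426
  contamination: 0.42 × 0.17 × 0.66 = 0.047124
The unnormalized weights sum to 0.1283.
P(humidity excursion | evidence) ≈ 0.01692 / 0.1283 ≈ 0.132
P(program parameter change | evidence) ≈ 0.06426 / 0.1283 ≈ 0.501
P(contamination | evidence) ≈ 0.047124 / 0.1283 ≈ 0.367
The largest is 0.501, so program parameter change is most probable.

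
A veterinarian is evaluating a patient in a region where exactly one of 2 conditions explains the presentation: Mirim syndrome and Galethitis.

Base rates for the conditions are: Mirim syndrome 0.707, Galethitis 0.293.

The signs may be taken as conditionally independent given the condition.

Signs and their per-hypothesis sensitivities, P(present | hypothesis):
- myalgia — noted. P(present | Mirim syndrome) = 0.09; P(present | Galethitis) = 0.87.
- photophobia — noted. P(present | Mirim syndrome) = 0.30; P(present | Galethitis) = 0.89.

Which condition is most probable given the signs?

Galethitis

For each hypothesis, the unnormalized posterior weight is prior × product of the sign likelihoods:
  Mirim syndrome: 0.707 × 0.09 × 0.30 = 0.019089
  Galethitis: 0.293 × 0.87 × 0.89 = 0.22687
Marginal likelihood of the evidence = 0.24596.
P(Mirim syndrome | evidence) ≈ 0.019089 / 0.24596 ≈ 0.078
P(Galethitis | evidence) ≈ 0.22687 / 0.24596 ≈ 0.922
The largest is 0.922, so Galethitis is most probable.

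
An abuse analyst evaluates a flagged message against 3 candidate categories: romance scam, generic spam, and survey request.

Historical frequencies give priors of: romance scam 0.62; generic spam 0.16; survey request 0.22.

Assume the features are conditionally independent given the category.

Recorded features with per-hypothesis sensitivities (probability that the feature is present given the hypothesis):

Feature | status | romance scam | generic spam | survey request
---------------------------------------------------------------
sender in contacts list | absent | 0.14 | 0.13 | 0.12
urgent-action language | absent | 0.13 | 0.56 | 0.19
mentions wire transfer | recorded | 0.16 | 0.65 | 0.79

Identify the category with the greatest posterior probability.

survey request

Multiply each prior by the joint likelihood of the feature pattern (using 1 − P(present | H) for each absent feature):
  romance scam: 0.62 × (1 − 0.14) × (1 − 0.13) × 0.16 = 0.074221
  generic spam: 0.16 × (1 − 0.13) × (1 − 0.56) × 0.65 = 0.039811
  survey request: 0.22 × (1 − 0.12) × (1 − 0.19) × 0.79 = 0.12388
Normalizing constant Z = 0.074221 + 0.039811 + 0.12388 = 0.23792.
P(romance scam | evidence) ≈ 0.074221 / 0.23792 ≈ 0.312
P(generic spam | evidence) ≈ 0.039811 / 0.23792 ≈ 0.167
P(survey request | evidence) ≈ 0.12388 / 0.23792 ≈ 0.521
The largest is 0.521, so survey request is most probable.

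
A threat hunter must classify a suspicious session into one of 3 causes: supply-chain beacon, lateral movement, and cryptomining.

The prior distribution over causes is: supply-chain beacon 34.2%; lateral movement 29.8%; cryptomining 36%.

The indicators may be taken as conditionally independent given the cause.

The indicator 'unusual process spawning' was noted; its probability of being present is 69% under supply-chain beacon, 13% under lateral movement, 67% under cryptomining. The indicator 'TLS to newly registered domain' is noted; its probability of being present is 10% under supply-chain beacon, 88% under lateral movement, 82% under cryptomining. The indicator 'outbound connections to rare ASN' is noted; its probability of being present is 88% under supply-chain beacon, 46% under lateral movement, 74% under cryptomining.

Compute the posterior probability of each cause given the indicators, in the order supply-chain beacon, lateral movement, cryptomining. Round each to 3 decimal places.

By Bayes' rule with conditional independence, the unnormalized weight for each hypothesis is prior × ∏ likelihoods:
  supply-chain beacon: 0.342 × 0.69 × 0.10 × 0.88 = 0.020766
  lateral movement: 0.298 × 0.13 × 0.88 × 0.46 = 0.015682
  cryptomining: 0.360 × 0.67 × 0.82 × 0.74 = 0.14636
The unnormalized weights sum to 0.18281.
P(supply-chain beacon | evidence) = 0.020766 / 0.18281 ≈ 0.114
P(lateral movement | evidence) = 0.015682 / 0.18281 ≈ 0.086
P(cryptomining | evidence) = 0.14636 / 0.18281 ≈ 0.801

0.114, 0.086, 0.801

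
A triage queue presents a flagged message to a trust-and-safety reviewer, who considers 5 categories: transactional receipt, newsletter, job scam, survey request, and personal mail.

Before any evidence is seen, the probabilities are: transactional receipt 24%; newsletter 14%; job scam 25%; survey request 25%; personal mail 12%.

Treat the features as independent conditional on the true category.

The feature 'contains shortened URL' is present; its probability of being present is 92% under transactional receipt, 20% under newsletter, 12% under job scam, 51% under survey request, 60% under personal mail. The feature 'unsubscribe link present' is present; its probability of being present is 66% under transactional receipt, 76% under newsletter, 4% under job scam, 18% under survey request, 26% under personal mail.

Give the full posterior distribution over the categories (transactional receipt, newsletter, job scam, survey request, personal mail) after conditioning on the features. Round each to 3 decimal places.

By Bayes' rule with conditional independence, the unnormalized weight for each hypothesis is prior × ∏ likelihoods:
  transactional receipt: 0.24 × 0.92 × 0.66 = 0.14573
  newsletter: 0.14 × 0.20 × 0.76 = 0.02128
  job scam: 0.25 × 0.12 × 0.04 = 0.0012
  survey request: 0.25 × 0.51 × 0.18 = 0.02295
  personal mail: 0.12 × 0.60 × 0.26 = 0.01872
The unnormalized weights sum to 0.20988.
P(transactional receipt | evidence) = 0.14573 / 0.20988 ≈ 0.694
P(newsletter | evidence) = 0.02128 / 0.20988 ≈ 0.101
P(job scam | evidence) = 0.0012 / 0.20988 ≈ 0.006
P(survey request | evidence) = 0.02295 / 0.20988 ≈ 0.109
P(personal mail | evidence) = 0.01872 / 0.20988 ≈ 0.089

0.694, 0.101, 0.006, 0.109, 0.089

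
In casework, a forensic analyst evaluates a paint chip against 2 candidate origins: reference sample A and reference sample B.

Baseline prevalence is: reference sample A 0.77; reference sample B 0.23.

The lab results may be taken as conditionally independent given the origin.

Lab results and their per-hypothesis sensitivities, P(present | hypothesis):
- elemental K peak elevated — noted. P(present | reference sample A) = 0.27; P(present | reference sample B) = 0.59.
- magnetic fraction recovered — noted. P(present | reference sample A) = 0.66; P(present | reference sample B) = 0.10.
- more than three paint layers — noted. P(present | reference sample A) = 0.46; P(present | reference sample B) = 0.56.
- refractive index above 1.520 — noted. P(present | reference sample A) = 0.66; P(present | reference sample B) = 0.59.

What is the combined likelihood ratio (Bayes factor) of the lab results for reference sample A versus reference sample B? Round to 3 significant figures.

Joint likelihood of the lab result pattern under each hypothesis:
  reference sample A: 0.27 × 0.66 × 0.46 × 0.66 = 0.054102
  reference sample B: 0.59 × 0.10 × 0.56 × 0.59 = 0.019494
Bayes factor = 0.054102 / 0.019494 ≈ 2.78

2.78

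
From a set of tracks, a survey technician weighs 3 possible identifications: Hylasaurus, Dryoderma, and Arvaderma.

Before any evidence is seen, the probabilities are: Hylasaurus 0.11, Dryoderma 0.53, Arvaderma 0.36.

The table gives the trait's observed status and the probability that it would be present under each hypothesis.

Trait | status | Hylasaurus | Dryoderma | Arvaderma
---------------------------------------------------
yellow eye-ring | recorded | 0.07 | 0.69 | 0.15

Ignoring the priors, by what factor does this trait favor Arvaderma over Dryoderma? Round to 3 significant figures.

0.217

The Bayes factor is the ratio of the two likelihoods.
  Arvaderma: 0.15
  Dryoderma: 0.69
Bayes factor = 0.15 / 0.69 ≈ 0.217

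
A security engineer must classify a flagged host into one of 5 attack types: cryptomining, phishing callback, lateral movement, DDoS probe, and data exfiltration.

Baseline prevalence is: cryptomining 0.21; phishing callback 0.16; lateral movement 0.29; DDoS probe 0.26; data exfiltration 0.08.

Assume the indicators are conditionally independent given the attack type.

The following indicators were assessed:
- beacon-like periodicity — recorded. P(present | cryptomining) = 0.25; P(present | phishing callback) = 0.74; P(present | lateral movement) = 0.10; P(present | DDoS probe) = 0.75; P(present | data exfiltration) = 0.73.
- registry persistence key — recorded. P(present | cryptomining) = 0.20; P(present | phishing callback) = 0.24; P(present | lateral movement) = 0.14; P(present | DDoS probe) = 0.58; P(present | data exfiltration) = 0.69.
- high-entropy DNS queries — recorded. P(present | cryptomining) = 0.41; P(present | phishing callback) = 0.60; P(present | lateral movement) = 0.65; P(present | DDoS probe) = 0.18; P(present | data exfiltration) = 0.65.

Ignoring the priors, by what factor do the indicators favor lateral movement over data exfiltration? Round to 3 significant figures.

Joint likelihood of the indicator pattern under each hypothesis:
  lateral movement: 0.10 × 0.14 × 0.65 = 0.0091
  data exfiltration: 0.73 × 0.69 × 0.65 = 0.3274
Bayes factor = 0.0091 / 0.3274 ≈ 0.0278

0.0278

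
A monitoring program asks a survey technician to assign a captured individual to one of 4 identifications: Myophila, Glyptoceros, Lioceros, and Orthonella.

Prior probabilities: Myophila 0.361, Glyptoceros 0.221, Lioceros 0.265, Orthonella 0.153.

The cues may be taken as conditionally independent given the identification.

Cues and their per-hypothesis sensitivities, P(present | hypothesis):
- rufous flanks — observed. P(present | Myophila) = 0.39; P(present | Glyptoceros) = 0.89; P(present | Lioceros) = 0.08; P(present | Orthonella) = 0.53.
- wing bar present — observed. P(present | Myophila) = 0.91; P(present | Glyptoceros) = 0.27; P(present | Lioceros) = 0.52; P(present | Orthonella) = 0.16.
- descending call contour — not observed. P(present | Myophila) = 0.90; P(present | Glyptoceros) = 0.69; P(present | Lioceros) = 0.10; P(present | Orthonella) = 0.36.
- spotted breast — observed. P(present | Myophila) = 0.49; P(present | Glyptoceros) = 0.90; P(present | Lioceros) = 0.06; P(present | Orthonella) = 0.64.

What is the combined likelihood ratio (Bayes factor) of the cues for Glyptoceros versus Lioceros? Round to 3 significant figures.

29.8

Joint likelihood of the cue pattern under each hypothesis (using 1 − P(present | H) for each absent cue):
  Glyptoceros: 0.89 × 0.27 × (1 − 0.69) × 0.90 = 0.067044
  Lioceros: 0.08 × 0.52 × (1 − 0.10) × 0.06 = 0.0022464
Bayes factor = 0.067044 / 0.0022464 ≈ 29.8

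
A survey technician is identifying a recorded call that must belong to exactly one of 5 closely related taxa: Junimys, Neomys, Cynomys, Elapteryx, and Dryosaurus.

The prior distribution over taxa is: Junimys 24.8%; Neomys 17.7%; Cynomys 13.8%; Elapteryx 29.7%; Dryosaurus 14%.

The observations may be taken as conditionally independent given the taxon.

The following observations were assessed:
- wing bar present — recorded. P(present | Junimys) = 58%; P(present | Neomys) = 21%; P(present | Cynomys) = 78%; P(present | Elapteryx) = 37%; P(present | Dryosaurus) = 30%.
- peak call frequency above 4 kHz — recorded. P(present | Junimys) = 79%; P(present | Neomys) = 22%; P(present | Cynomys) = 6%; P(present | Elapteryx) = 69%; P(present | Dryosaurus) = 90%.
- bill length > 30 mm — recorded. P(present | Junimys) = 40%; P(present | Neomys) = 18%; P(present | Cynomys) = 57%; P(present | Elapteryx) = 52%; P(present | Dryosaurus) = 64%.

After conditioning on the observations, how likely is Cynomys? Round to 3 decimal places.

0.032

For each hypothesis, the unnormalized posterior weight is prior × product of the observation likelihoods:
  Junimys: 0.248 × 0.58 × 0.79 × 0.40 = 0.045453
  Neomys: 0.177 × 0.21 × 0.22 × 0.18 = 0.0014719
  Cynomys: 0.138 × 0.78 × 0.06 × 0.57 = 0.0036813
  Elapteryx: 0.297 × 0.37 × 0.69 × 0.52 = 0.039429
  Dryosaurus: 0.140 × 0.30 × 0.90 × 0.64 = 0.024192
The unnormalized weights sum to 0.11423.
P(Cynomys | evidence) = 0.0036813 / 0.11423 ≈ 0.032.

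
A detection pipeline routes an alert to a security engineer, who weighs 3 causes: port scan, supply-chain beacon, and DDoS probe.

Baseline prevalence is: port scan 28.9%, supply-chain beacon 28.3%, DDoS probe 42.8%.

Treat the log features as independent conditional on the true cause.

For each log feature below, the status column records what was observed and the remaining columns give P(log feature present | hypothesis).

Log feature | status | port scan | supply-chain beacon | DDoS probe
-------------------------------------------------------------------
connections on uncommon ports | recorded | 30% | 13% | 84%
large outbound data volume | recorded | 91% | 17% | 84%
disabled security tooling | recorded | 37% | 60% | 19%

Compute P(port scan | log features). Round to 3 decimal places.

0.323

Multiply each prior by the joint likelihood of the log feature pattern:
  port scan: 0.289 × 0.30 × 0.91 × 0.37 = 0.029192
  supply-chain beacon: 0.283 × 0.13 × 0.17 × 0.60 = 0.0037526
  DDoS probe: 0.428 × 0.84 × 0.84 × 0.19 = 0.057379
Normalizing constant Z = 0.029192 + 0.0037526 + 0.057379 = 0.090324.
P(port scan | evidence) = 0.029192 / 0.090324 ≈ 0.323.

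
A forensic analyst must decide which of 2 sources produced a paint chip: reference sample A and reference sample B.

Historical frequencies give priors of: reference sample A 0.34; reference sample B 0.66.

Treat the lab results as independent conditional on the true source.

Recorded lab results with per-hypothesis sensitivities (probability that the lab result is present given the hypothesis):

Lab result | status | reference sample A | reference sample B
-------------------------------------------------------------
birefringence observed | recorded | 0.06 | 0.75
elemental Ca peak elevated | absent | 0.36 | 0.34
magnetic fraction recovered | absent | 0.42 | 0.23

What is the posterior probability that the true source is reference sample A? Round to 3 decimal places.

For each hypothesis, the unnormalized posterior weight is prior × product of the lab result likelihoods (using 1 − P(present | H) for each absent lab result):
  reference sample A: 0.34 × 0.06 × (1 − 0.36) × (1 − 0.42) = 0.0075725
  reference sample B: 0.66 × 0.75 × (1 − 0.34) × (1 − 0.23) = 0.25156
The unnormalized weights sum to 0.25913.
P(reference sample A | evidence) = 0.0075725 / 0.25913 ≈ 0.029.

0.029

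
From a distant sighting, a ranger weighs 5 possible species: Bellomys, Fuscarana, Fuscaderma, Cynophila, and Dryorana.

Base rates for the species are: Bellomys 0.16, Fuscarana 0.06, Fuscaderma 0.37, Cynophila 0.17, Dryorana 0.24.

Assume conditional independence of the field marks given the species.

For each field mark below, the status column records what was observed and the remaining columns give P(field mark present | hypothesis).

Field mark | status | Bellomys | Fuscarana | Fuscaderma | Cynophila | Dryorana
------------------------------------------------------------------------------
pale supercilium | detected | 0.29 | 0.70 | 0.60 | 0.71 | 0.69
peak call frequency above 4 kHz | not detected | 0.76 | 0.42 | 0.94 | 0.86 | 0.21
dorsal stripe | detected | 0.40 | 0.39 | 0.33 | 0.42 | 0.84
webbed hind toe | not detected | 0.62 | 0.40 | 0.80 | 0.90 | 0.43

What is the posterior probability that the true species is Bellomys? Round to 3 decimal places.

By Bayes' rule with conditional independence, the unnormalized weight for each hypothesis is prior × ∏ likelihoods (using 1 − P(present | H) for each absent field mark):
  Bellomys: 0.16 × 0.29 × (1 − 0.76) × 0.40 × (1 − 0.62) = 0.0016927
  Fuscarana: 0.06 × 0.70 × (1 − 0.42) × 0.39 × (1 − 0.40) = 0.0057002
  Fuscaderma: 0.37 × 0.60 × (1 − 0.94) × 0.33 × (1 − 0.80) = 0.00087912
  Cynophila: 0.17 × 0.71 × (1 − 0.86) × 0.42 × (1 − 0.90) = 0.00070972
  Dryorana: 0.24 × 0.69 × (1 − 0.21) × 0.84 × (1 − 0.43) = 0.062639
Normalizing constant Z = 0.0016927 + 0.0057002 + 0.00087912 + 0.00070972 + 0.062639 = 0.07162.
P(Bellomys | evidence) = 0.0016927 / 0.07162 ≈ 0.024.

0.024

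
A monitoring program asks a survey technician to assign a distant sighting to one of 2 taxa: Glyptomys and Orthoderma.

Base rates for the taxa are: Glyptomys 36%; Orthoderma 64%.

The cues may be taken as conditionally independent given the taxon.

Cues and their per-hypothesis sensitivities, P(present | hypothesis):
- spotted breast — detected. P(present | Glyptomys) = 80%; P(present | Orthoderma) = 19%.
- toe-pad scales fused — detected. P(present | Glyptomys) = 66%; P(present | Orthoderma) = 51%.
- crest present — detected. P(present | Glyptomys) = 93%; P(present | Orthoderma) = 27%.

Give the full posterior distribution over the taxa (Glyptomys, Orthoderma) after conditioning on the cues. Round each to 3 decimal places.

By Bayes' rule with conditional independence, the unnormalized weight for each hypothesis is prior × ∏ likelihoods:
  Glyptomys: 0.36 × 0.80 × 0.66 × 0.93 = 0.17677
  Orthoderma: 0.64 × 0.19 × 0.51 × 0.27 = 0.016744
Normalizing constant Z = 0.17677 + 0.016744 = 0.19352.
P(Glyptomys | evidence) = 0.17677 / 0.19352 ≈ 0.913
P(Orthoderma | evidence) = 0.016744 / 0.19352 ≈ 0.087

0.913, 0.087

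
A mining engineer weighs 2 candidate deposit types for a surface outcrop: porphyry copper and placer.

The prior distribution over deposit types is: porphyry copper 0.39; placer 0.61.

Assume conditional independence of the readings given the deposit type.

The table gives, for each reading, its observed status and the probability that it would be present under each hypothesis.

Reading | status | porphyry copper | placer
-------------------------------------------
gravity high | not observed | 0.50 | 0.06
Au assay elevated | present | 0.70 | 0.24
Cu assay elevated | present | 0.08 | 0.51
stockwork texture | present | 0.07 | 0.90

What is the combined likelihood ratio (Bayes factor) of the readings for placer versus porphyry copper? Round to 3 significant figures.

The Bayes factor is the ratio of the joint likelihoods of the reading pattern under the two hypotheses (using 1 − P(present | H) for each absent reading).
  placer: (1 − 0.06) × 0.24 × 0.51 × 0.90 = 0.10355
  porphyry copper: (1 − 0.50) × 0.70 × 0.08 × 0.07 = 0.00196
Bayes factor = 0.10355 / 0.00196 ≈ 52.8

52.8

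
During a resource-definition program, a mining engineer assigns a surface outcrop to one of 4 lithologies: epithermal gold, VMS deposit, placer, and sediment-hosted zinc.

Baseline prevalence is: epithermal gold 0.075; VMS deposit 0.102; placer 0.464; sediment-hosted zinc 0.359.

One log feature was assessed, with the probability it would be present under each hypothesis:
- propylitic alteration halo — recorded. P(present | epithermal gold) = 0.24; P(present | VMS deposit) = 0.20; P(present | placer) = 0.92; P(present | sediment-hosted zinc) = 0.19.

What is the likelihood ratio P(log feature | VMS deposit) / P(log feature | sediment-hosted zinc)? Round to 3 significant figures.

1.05

The Bayes factor is the ratio of the two likelihoods.
  VMS deposit: 0.2
  sediment-hosted zinc: 0.19
Bayes factor = 0.2 / 0.19 ≈ 1.05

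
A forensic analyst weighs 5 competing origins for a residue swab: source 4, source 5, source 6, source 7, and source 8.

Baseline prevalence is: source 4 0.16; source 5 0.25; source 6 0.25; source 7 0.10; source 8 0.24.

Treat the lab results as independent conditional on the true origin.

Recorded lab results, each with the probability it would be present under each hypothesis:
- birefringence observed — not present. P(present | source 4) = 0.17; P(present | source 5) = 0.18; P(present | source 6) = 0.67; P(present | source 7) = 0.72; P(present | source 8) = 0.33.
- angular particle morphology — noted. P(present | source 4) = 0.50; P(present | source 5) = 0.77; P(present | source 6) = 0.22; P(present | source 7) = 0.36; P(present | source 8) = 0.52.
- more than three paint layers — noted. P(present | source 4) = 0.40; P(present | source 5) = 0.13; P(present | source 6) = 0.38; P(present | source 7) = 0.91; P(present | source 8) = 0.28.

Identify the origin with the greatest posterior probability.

For each hypothesis, the unnormalized posterior weight is prior × product of the lab result likelihoods (using 1 − P(present | H) for each absent lab result):
  source 4: 0.16 × (1 − 0.17) × 0.50 × 0.40 = 0.02656
  source 5: 0.25 × (1 − 0.18) × 0.77 × 0.13 = 0.020521
  source 6: 0.25 × (1 − 0.67) × 0.22 × 0.38 = 0.006897
  source 7: 0.10 × (1 − 0.72) × 0.36 × 0.91 = 0.0091728
  source 8: 0.24 × (1 − 0.33) × 0.52 × 0.28 = 0.023412
Marginal likelihood of the evidence = 0.086563.
P(source 4 | evidence) ≈ 0.02656 / 0.086563 ≈ 0.307
P(source 5 | evidence) ≈ 0.020521 / 0.086563 ≈ 0.237
P(source 6 | evidence) ≈ 0.006897 / 0.086563 ≈ 0.080
P(source 7 | evidence) ≈ 0.0091728 / 0.086563 ≈ 0.106
P(source 8 | evidence) ≈ 0.023412 / 0.086563 ≈ 0.270
The largest is 0.307, so source 4 is most probable.

source 4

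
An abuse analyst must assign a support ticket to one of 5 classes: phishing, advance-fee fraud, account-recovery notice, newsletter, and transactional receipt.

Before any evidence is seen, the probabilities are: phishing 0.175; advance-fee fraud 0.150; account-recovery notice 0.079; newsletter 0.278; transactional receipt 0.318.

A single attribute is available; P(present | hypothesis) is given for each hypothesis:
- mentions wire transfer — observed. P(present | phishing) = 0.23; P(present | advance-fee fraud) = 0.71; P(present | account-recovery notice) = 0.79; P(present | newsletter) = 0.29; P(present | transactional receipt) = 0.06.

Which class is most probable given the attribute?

For each hypothesis, the unnormalized posterior weight is prior × likelihood:
  phishing: 0.175 × 0.23 = 0.04025
  advance-fee fraud: 0.150 × 0.71 = 0.1065
  account-recovery notice: 0.079 × 0.79 = 0.06241
  newsletter: 0.278 × 0.29 = 0.08062
  transactional receipt: 0.318 × 0.06 = 0.01908
Marginal likelihood of the evidence = 0.30886.
P(phishing | evidence) ≈ 0.04025 / 0.30886 ≈ 0.130
P(advance-fee fraud | evidence) ≈ 0.1065 / 0.30886 ≈ 0.345
P(account-recovery notice | evidence) ≈ 0.06241 / 0.30886 ≈ 0.202
P(newsletter | evidence) ≈ 0.08062 / 0.30886 ≈ 0.261
P(transactional receipt | evidence) ≈ 0.01908 / 0.30886 ≈ 0.062
The largest is 0.345, so advance-fee fraud is most probable.

advance-fee fraud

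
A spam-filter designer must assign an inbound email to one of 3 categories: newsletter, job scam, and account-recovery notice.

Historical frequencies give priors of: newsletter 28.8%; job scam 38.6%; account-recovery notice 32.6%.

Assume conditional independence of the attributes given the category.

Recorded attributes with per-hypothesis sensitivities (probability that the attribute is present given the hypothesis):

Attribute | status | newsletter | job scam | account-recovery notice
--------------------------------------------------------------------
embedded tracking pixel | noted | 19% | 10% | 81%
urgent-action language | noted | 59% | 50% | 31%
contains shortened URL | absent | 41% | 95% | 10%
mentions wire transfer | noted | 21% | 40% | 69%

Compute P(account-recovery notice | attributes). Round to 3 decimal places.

For each hypothesis, the unnormalized posterior weight is prior × product of the attribute likelihoods (using 1 − P(present | H) for each absent attribute):
  newsletter: 0.288 × 0.19 × 0.59 × (1 − 0.41) × 0.21 = 0.0040001
  job scam: 0.386 × 0.10 × 0.50 × (1 − 0.95) × 0.40 = 0.000386
  account-recovery notice: 0.326 × 0.81 × 0.31 × (1 − 0.10) × 0.69 = 0.050834
The unnormalized weights sum to 0.05522.
P(account-recovery notice | evidence) = 0.050834 / 0.05522 ≈ 0.921.

0.921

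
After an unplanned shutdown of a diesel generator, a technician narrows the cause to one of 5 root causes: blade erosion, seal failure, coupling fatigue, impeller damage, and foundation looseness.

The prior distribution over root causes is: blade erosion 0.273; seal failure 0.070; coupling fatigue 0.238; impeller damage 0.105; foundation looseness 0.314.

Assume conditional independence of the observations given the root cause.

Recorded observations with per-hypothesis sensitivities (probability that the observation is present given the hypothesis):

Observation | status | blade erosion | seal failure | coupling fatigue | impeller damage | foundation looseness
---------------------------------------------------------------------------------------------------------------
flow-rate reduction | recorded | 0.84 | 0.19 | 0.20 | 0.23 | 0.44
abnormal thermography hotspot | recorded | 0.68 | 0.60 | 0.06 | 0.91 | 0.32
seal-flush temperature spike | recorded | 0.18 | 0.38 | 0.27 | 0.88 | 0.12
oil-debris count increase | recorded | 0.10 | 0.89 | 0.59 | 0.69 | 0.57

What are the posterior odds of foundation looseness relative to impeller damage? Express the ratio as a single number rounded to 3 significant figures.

0.227

Posterior odds equal prior odds times the likelihood ratio; only the two competing hypotheses matter.
  foundation looseness: 0.314 × 0.44 × 0.32 × 0.12 × 0.57 = 0.003024
  impeller damage: 0.105 × 0.23 × 0.91 × 0.88 × 0.69 = 0.013344
Odds(foundation looseness : impeller damage) = 0.003024 / 0.013344 ≈ 0.227.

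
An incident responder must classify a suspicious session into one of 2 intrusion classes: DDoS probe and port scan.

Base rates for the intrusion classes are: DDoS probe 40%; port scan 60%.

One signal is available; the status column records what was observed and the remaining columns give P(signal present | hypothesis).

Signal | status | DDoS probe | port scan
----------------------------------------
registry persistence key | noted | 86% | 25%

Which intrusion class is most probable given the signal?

DDoS probe

For each hypothesis, the unnormalized posterior weight is prior × likelihood:
  DDoS probe: 0.40 × 0.86 = 0.344
  port scan: 0.60 × 0.25 = 0.15
Normalizing constant Z = 0.344 + 0.15 = 0.494.
P(DDoS probe | evidence) ≈ 0.344 / 0.494 ≈ 0.696
P(port scan | evidence) ≈ 0.15 / 0.494 ≈ 0.304
The largest is 0.696, so DDoS probe is most probable.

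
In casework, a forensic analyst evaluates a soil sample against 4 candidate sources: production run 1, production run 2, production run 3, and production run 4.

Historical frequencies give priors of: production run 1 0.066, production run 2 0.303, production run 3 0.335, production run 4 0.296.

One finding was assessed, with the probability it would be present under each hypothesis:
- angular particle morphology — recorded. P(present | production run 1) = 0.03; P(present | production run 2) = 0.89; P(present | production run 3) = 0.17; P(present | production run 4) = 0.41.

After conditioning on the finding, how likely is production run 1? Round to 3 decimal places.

0.004

For each hypothesis, the unnormalized posterior weight is prior × likelihood:
  production run 1: 0.066 × 0.03 = 0.00198
  production run 2: 0.303 × 0.89 = 0.26967
  production run 3: 0.335 × 0.17 = 0.05695
  production run 4: 0.296 × 0.41 = 0.12136
Marginal likelihood of the evidence = 0.44996.
P(production run 1 | evidence) = 0.00198 / 0.44996 ≈ 0.004.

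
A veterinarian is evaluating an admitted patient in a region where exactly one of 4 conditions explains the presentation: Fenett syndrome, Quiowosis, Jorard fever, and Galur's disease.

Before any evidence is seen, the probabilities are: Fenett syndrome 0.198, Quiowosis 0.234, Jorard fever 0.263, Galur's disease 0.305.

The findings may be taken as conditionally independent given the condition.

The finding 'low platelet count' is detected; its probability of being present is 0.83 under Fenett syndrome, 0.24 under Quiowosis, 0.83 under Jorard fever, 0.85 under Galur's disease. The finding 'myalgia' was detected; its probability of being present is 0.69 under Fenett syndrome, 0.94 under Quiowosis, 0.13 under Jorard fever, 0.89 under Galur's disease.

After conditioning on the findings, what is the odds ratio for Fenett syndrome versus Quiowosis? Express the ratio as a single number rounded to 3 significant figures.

The normalizing constant cancels in an odds ratio, so compute prior × likelihood for the two hypotheses only:
  Fenett syndrome: 0.198 × 0.83 × 0.69 = 0.11339
  Quiowosis: 0.234 × 0.24 × 0.94 = 0.05279
Posterior odds = 0.11339 / 0.05279 ≈ 2.15.

2.15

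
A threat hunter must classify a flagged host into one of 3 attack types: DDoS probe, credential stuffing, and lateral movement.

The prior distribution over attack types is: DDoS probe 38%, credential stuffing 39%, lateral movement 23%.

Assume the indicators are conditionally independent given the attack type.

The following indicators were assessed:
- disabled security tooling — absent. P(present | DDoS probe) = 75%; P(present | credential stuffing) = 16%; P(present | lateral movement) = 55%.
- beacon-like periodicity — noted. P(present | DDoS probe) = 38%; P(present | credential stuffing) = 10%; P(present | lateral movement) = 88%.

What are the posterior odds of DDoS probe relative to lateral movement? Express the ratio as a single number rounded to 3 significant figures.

0.396

The normalizing constant cancels in an odds ratio, so compute prior × likelihood for the two hypotheses only (using 1 − P(present | H) for each absent indicator):
  DDoS probe: 0.38 × (1 − 0.75) × 0.38 = 0.0361
  lateral movement: 0.23 × (1 − 0.55) × 0.88 = 0.09108
Odds(DDoS probe : lateral movement) = 0.0361 / 0.09108 ≈ 0.396.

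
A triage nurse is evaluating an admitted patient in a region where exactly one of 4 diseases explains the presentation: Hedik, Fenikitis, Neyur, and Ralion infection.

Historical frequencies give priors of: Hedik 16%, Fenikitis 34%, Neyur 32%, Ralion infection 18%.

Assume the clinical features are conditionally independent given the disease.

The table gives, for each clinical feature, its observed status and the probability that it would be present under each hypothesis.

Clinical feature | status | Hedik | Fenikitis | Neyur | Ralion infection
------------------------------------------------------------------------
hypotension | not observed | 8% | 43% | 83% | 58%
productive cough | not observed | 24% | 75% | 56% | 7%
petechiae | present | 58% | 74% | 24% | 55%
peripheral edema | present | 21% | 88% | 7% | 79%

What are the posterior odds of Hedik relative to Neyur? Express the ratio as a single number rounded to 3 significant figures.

33.9

Posterior odds equal prior odds times the likelihood ratio; only the two competing hypotheses matter (using 1 − P(present | H) for each absent clinical feature).
  Hedik: 0.16 × (1 − 0.08) × (1 − 0.24) × 0.58 × 0.21 = 0.013626
  Neyur: 0.32 × (1 − 0.83) × (1 − 0.56) × 0.24 × 0.07 = 0.00040212
Posterior odds = 0.013626 / 0.00040212 ≈ 33.9.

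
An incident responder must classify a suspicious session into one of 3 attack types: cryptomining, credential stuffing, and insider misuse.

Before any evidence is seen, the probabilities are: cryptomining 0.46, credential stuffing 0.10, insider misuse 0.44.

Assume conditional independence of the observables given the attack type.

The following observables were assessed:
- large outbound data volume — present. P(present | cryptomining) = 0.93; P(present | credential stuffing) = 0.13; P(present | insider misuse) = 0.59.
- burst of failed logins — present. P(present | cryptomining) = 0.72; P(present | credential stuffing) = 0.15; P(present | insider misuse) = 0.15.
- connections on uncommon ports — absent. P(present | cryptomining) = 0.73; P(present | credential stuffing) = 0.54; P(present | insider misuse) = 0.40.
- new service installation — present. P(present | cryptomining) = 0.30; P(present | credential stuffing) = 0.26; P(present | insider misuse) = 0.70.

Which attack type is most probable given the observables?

Multiply each prior by the joint likelihood of the observable pattern (using 1 − P(present | H) for each absent observable):
  cryptomining: 0.46 × 0.93 × 0.72 × (1 − 0.73) × 0.30 = 0.024949
  credential stuffing: 0.10 × 0.13 × 0.15 × (1 − 0.54) × 0.26 = 0.00023322
  insider misuse: 0.44 × 0.59 × 0.15 × (1 − 0.40) × 0.70 = 0.016355
The unnormalized weights sum to 0.041537.
P(cryptomining | evidence) ≈ 0.024949 / 0.041537 ≈ 0.601
P(credential stuffing | evidence) ≈ 0.00023322 / 0.041537 ≈ 0.006
P(insider misuse | evidence) ≈ 0.016355 / 0.041537 ≈ 0.394
The largest is 0.601, so cryptomining is most probable.

cryptomining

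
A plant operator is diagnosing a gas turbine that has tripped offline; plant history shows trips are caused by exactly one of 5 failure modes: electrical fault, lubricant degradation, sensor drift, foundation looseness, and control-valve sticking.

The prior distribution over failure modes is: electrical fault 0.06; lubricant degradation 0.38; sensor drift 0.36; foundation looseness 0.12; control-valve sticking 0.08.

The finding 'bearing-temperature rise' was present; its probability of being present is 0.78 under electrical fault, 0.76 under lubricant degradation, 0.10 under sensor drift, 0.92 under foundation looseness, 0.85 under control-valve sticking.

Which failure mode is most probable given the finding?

lubricant degradation

By Bayes' rule, the unnormalized weight for each hypothesis is prior × likelihood:
  electrical fault: 0.06 × 0.78 = 0.0468
  lubricant degradation: 0.38 × 0.76 = 0.2888
  sensor drift: 0.36 × 0.10 = 0.036
  foundation looseness: 0.12 × 0.92 = 0.1104
  control-valve sticking: 0.08 × 0.85 = 0.068
The unnormalized weights sum to 0.55.
P(electrical fault | evidence) ≈ 0.0468 / 0.55 ≈ 0.085
P(lubricant degradation | evidence) ≈ 0.2888 / 0.55 ≈ 0.525
P(sensor drift | evidence) ≈ 0.036 / 0.55 ≈ 0.065
P(foundation looseness | evidence) ≈ 0.1104 / 0.55 ≈ 0.201
P(control-valve sticking | evidence) ≈ 0.068 / 0.55 ≈ 0.124
The largest is 0.525, so lubricant degradation is most probable.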